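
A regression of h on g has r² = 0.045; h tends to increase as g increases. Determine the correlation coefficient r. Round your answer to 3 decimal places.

|r| = √0.045 = 0.212
The association is positive, so r = 0.212.

0.212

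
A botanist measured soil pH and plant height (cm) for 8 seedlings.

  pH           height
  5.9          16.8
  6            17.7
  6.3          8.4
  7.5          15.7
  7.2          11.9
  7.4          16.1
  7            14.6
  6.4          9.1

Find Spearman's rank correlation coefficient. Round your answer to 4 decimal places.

-0.1905

Rank pH: 1, 2, 3, 8, 6, 7, 5, 4
Rank height: 7, 8, 1, 5, 3, 6, 4, 2
d = rank(pH) − rank(height): -6, -6, 2, 3, 3, 1, 1, 2; Σd² = 100
ρ = 1 − 6Σd² / [n(n²−1)] = 1 − 6×100 / (8×63) = 1 − 600/504 ≈ -0.1905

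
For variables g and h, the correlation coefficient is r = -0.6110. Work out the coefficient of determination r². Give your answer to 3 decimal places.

0.373

r² = (-0.6110)² = 0.373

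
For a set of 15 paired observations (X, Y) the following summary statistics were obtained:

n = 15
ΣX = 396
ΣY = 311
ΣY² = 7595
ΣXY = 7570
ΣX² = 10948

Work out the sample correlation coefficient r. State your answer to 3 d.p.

r = (nΣXY − ΣXΣY) / √[(nΣX² − (ΣX)²)(nΣY² − (ΣY)²)]
Numerator: 15×7570 − 396×311 = -9606
Denominator: √[(164220 − 156816)(113925 − 96721)] = √[7404 × 17204] = 11286.2047
r = -9606 / 11286.2047 ≈ -0.851

-0.851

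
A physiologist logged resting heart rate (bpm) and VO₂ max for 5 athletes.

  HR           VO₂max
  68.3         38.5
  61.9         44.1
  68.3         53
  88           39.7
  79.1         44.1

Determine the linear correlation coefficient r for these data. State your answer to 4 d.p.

-0.3448

n = 5, Σx = 365.6, Σy = 219.4, Σx² = 27162.2, Σy² = 9756.96, Σxy = 15961.15
nΣxy − ΣxΣy = 79805.75 − 80212.64 = -406.89
nΣx² − (Σx)² = 135811 − 133663.36 = 2147.64; nΣy² − (Σy)² = 48784.8 − 48136.36 = 648.44
r = -406.89 / √(2147.64 × 648.44) = -406.89 / 1180.0914 ≈ -0.3448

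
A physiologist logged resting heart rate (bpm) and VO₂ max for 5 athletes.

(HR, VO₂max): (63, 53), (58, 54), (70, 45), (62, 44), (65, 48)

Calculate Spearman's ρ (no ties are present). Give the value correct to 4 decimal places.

Rank HR: 3, 1, 5, 2, 4
Rank VO₂max: 4, 5, 2, 1, 3
d = rank(HR) − rank(VO₂max): -1, -4, 3, 1, 1; Σd² = 28
ρ = 1 − 6Σd² / [n(n²−1)] = 1 − 6×28 / (5×24) = 1 − 168/120 ≈ -0.4000

-0.4000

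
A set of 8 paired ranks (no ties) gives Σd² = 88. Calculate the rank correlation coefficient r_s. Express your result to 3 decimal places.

ρ = 1 − 6Σd² / [n(n²−1)] = 1 − 6×88 / (8×63)
  = 1 − 528/504 = 1 − 1.0476 ≈ -0.048

-0.048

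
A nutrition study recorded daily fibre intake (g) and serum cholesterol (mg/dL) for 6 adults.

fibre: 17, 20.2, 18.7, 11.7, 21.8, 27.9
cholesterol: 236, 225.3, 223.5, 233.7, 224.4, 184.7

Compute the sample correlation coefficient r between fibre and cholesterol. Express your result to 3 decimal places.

-0.864

n = 6, Σx = 117.3, Σy = 1327.6, Σx² = 2437.27, Σy² = 295493.48, Σxy = 25521.85
nΣxy − ΣxΣy = 153131.1 − 155727.48 = -2596.38
nΣx² − (Σx)² = 14623.62 − 13759.29 = 864.33; nΣy² − (Σy)² = 1772960.88 − 1762521.76 = 10439.12
r = -2596.38 / √(864.33 × 10439.12) = -2596.38 / 3003.8050 ≈ -0.864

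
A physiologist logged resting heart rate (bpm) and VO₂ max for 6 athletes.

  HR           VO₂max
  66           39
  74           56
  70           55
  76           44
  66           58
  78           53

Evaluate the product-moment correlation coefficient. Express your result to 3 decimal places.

n = 6, Σx = 430, Σy = 305, Σx² = 30948, Σy² = 15791, Σxy = 21874
nΣxy − ΣxΣy = 131244 − 131150 = 94
nΣx² − (Σx)² = 185688 − 184900 = 788; nΣy² − (Σy)² = 94746 − 93025 = 1721
r = 94 / √(788 × 1721) = 94 / 1164.5377 ≈ 0.081

0.081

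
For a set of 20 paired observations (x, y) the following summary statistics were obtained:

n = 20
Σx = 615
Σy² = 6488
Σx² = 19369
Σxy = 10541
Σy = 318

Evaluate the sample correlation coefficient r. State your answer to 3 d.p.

r = (nΣxy − ΣxΣy) / √[(nΣx² − (Σx)²)(nΣy² − (Σy)²)]
Numerator: 20×10541 − 615×318 = 15250
Denominator: √[(387380 − 378225)(129760 − 101124)] = √[9155 × 28636] = 16191.4354
r = 15250 / 16191.4354 ≈ 0.942

0.942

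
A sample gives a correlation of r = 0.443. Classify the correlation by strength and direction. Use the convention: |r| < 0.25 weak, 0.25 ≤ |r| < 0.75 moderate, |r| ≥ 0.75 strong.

r = 0.443 > 0 so the relationship is positive.
|r| = 0.443, which falls in the moderate range.

moderate positive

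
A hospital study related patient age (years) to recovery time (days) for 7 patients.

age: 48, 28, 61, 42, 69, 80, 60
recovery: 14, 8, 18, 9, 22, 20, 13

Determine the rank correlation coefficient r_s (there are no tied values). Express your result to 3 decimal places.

0.929

Rank age: 3, 1, 5, 2, 6, 7, 4
Rank recovery: 4, 1, 5, 2, 7, 6, 3
d = rank(age) − rank(recovery): -1, 0, 0, 0, -1, 1, 1; Σd² = 4
ρ = 1 − 6Σd² / [n(n²−1)] = 1 − 6×4 / (7×48) = 1 − 24/336 ≈ 0.929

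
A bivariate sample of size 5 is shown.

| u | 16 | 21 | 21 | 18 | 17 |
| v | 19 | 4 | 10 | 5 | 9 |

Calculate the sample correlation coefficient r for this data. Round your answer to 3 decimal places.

-0.607

n = 5, Σu = 93, Σv = 47, Σu² = 1751, Σv² = 583, Σuv = 841
nΣuv − ΣuΣv = 4205 − 4371 = -166
nΣu² − (Σu)² = 8755 − 8649 = 106; nΣv² − (Σv)² = 2915 − 2209 = 706
r = -166 / √(106 × 706) = -166 / 273.5617 ≈ -0.607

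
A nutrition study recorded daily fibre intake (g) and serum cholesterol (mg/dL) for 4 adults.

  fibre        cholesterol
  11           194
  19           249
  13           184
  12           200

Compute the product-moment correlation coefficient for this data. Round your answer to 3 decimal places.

0.916

n = 4, Σx = 55, Σy = 827, Σx² = 795, Σy² = 173493, Σxy = 11657
nΣxy − ΣxΣy = 46628 − 45485 = 1143
nΣx² − (Σx)² = 3180 − 3025 = 155; nΣy² − (Σy)² = 693972 − 683929 = 10043
r = 1143 / √(155 × 10043) = 1143 / 1247.6638 ≈ 0.916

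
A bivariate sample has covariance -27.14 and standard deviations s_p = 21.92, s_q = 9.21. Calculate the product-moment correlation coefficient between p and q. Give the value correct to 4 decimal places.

r = Cov(p,q) / (s_p · s_q) = -27.14 / (21.92 × 9.21)
  = -27.14 / 201.8832 ≈ -0.1344

-0.1344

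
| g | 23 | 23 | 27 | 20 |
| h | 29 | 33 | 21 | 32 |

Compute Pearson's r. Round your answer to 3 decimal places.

n = 4, Σg = 93, Σh = 115, Σg² = 2187, Σh² = 3395, Σgh = 2633
nΣgh − ΣgΣh = 10532 − 10695 = -163
nΣg² − (Σg)² = 8748 − 8649 = 99; nΣh² − (Σh)² = 13580 − 13225 = 355
r = -163 / √(99 × 355) = -163 / 187.4700 ≈ -0.869

-0.869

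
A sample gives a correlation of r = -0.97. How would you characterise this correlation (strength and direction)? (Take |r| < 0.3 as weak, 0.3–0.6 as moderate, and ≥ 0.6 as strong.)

r = -0.97 < 0 so the relationship is negative.
|r| = 0.97, which falls in the strong range.

strong negative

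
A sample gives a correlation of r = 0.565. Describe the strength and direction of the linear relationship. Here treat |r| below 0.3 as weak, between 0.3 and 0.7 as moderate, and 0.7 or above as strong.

moderate positive

r = 0.565 > 0 so the relationship is positive.
|r| = 0.565, which falls in the moderate range.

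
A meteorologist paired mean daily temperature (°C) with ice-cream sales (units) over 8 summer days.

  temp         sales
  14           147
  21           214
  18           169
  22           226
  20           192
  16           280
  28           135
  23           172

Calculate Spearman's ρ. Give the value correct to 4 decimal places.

Rank temp: 1, 5, 3, 6, 4, 2, 8, 7
Rank sales: 2, 6, 3, 7, 5, 8, 1, 4
d = rank(temp) − rank(sales): -1, -1, 0, -1, -1, -6, 7, 3; Σd² = 98
ρ = 1 − 6Σd² / [n(n²−1)] = 1 − 6×98 / (8×63) = 1 − 588/504 ≈ -0.1667

-0.1667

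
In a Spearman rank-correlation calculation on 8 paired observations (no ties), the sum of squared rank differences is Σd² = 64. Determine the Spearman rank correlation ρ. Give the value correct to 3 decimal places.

0.238

ρ = 1 − 6Σd² / [n(n²−1)] = 1 − 6×64 / (8×63)
  = 1 − 384/504 = 1 − 0.7619 ≈ 0.238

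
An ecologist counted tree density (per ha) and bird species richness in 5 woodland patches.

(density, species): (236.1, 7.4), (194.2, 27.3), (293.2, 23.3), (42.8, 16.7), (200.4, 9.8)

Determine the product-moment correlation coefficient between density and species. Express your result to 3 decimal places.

n = 5, Σx = 966.7, Σy = 84.5, Σx² = 221415.09, Σy² = 1717.87, Σxy = 16559.04
nΣxy − ΣxΣy = 82795.2 − 81686.15 = 1109.05
nΣx² − (Σx)² = 1107075.45 − 934508.89 = 172566.56; nΣy² − (Σy)² = 8589.35 − 7140.25 = 1449.1
r = 1109.05 / √(172566.56 × 1449.1) = 1109.05 / 15813.4817 ≈ 0.070

0.070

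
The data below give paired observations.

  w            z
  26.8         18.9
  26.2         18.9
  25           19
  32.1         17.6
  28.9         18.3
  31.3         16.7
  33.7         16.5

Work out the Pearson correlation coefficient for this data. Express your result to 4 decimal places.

-0.9371

n = 7, Σw = 204, Σz = 125.9, Σw² = 6010.68, Σz² = 2271.21, Σwz = 3649.29
nΣwz − ΣwΣz = 25545.03 − 25683.6 = -138.57
nΣw² − (Σw)² = 42074.76 − 41616 = 458.76; nΣz² − (Σz)² = 15898.47 − 15850.81 = 47.66
r = -138.57 / √(458.76 × 47.66) = -138.57 / 147.8665 ≈ -0.9371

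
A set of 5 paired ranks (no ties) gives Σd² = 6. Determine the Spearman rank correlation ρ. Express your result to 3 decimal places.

ρ = 1 − 6Σd² / [n(n²−1)] = 1 − 6×6 / (5×24)
  = 1 − 36/120 = 1 − 0.3000 ≈ 0.700

0.700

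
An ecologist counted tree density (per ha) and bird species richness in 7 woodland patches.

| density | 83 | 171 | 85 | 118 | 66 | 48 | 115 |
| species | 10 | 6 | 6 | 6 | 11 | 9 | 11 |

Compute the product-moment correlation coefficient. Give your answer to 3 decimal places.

-0.492

n = 7, Σx = 686, Σy = 59, Σx² = 77164, Σy² = 531, Σxy = 5497
nΣxy − ΣxΣy = 38479 − 40474 = -1995
nΣx² − (Σx)² = 540148 − 470596 = 69552; nΣy² − (Σy)² = 3717 − 3481 = 236
r = -1995 / √(69552 × 236) = -1995 / 4051.4531 ≈ -0.492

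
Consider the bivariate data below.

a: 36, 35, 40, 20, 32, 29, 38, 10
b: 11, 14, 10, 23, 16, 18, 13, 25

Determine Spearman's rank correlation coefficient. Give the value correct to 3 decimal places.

Rank a: 6, 5, 8, 2, 4, 3, 7, 1
Rank b: 2, 4, 1, 7, 5, 6, 3, 8
d = rank(a) − rank(b): 4, 1, 7, -5, -1, -3, 4, -7; Σd² = 166
ρ = 1 − 6Σd² / [n(n²−1)] = 1 − 6×166 / (8×63) = 1 − 996/504 ≈ -0.976

-0.976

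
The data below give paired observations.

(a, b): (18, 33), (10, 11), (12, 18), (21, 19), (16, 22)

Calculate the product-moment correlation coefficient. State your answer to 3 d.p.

0.594

n = 5, Σa = 77, Σb = 103, Σa² = 1265, Σb² = 2379, Σab = 1671
nΣab − ΣaΣb = 8355 − 7931 = 424
nΣa² − (Σa)² = 6325 − 5929 = 396; nΣb² − (Σb)² = 11895 − 10609 = 1286
r = 424 / √(396 × 1286) = 424 / 713.6217 ≈ 0.594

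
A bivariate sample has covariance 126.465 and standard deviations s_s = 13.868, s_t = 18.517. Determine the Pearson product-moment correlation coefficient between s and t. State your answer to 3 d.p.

r = Cov(s,t) / (s_s · s_t) = 126.465 / (13.868 × 18.517)
  = 126.465 / 256.7938 ≈ 0.492

0.492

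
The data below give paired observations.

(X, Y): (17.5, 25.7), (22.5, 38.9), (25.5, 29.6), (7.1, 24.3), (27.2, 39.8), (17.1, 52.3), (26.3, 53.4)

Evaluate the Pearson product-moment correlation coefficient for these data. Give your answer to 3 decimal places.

n = 7, ΣX = 143.2, ΣY = 264, ΣX² = 3237.1, ΣY² = 10811.24, ΣXY = 5633.64
nΣXY − ΣXΣY = 39435.48 − 37804.8 = 1630.68
nΣX² − (ΣX)² = 22659.7 − 20506.24 = 2153.46; nΣY² − (ΣY)² = 75678.68 − 69696 = 5982.68
r = 1630.68 / √(2153.46 × 5982.68) = 1630.68 / 3589.3540 ≈ 0.454

0.454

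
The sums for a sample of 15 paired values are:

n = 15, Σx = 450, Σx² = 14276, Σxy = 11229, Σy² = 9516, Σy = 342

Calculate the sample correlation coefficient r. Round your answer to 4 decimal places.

0.8391

r = (nΣxy − ΣxΣy) / √[(nΣx² − (Σx)²)(nΣy² − (Σy)²)]
Numerator: 15×11229 − 450×342 = 14535
Denominator: √[(214140 − 202500)(142740 − 116964)] = √[11640 × 25776] = 17321.4503
r = 14535 / 17321.4503 ≈ 0.8391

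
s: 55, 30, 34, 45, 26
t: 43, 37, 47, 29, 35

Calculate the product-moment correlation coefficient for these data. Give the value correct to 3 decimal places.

0.090

n = 5, Σs = 190, Σt = 191, Σs² = 7782, Σt² = 7493, Σst = 7288
nΣst − ΣsΣt = 36440 − 36290 = 150
nΣs² − (Σs)² = 38910 − 36100 = 2810; nΣt² − (Σt)² = 37465 − 36481 = 984
r = 150 / √(2810 × 984) = 150 / 1662.8409 ≈ 0.090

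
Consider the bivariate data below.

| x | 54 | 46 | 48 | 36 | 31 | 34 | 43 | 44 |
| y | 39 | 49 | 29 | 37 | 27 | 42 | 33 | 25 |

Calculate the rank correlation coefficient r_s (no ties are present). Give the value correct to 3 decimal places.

0.167

Rank x: 8, 6, 7, 3, 1, 2, 4, 5
Rank y: 6, 8, 3, 5, 2, 7, 4, 1
d = rank(x) − rank(y): 2, -2, 4, -2, -1, -5, 0, 4; Σd² = 70
ρ = 1 − 6Σd² / [n(n²−1)] = 1 − 6×70 / (8×63) = 1 − 420/504 ≈ 0.167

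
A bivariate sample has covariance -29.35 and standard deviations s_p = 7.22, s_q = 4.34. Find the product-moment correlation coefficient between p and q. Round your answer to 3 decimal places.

r = Cov(p,q) / (s_p · s_q) = -29.35 / (7.22 × 4.34)
  = -29.35 / 31.3348 ≈ -0.937

-0.937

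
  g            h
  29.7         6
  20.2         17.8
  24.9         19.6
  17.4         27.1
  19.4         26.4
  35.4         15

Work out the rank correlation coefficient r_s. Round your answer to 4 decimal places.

Rank g: 5, 3, 4, 1, 2, 6
Rank h: 1, 3, 4, 6, 5, 2
d = rank(g) − rank(h): 4, 0, 0, -5, -3, 4; Σd² = 66
ρ = 1 − 6Σd² / [n(n²−1)] = 1 − 6×66 / (6×35) = 1 − 396/210 ≈ -0.8857

-0.8857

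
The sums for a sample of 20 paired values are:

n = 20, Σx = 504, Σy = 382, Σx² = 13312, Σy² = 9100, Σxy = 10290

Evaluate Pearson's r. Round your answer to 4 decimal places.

0.6320

r = (nΣxy − ΣxΣy) / √[(nΣx² − (Σx)²)(nΣy² − (Σy)²)]
Numerator: 20×10290 − 504×382 = 13272
Denominator: √[(266240 − 254016)(182000 − 145924)] = √[12224 × 36076] = 20999.8339
r = 13272 / 20999.8339 ≈ 0.6320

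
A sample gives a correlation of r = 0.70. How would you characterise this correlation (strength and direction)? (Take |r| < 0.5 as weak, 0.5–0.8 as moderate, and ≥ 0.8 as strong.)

moderate positive

r = 0.70 > 0 so the relationship is positive.
|r| = 0.70, which falls in the moderate range.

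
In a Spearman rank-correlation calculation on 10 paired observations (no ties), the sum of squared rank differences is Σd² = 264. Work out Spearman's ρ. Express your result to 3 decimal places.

ρ = 1 − 6Σd² / [n(n²−1)] = 1 − 6×264 / (10×99)
  = 1 − 1584/990 = 1 − 1.6000 ≈ -0.600

-0.600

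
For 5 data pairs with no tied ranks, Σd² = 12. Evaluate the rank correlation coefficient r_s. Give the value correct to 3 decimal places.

ρ = 1 − 6Σd² / [n(n²−1)] = 1 − 6×12 / (5×24)
  = 1 − 72/120 = 1 − 0.6000 ≈ 0.400

0.400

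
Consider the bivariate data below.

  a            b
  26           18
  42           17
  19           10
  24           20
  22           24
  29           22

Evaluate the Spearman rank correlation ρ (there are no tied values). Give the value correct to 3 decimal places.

0.029

Rank a: 4, 6, 1, 3, 2, 5
Rank b: 3, 2, 1, 4, 6, 5
d = rank(a) − rank(b): 1, 4, 0, -1, -4, 0; Σd² = 34
ρ = 1 − 6Σd² / [n(n²−1)] = 1 − 6×34 / (6×35) = 1 − 204/210 ≈ 0.029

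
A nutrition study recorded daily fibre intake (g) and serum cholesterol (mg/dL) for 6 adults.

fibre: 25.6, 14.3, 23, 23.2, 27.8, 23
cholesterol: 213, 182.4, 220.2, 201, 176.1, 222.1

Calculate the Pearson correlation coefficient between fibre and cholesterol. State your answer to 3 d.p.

n = 6, Σx = 136.9, Σy = 1214.8, Σx² = 3228.93, Σy² = 247867.42, Σxy = 27792.8
nΣxy − ΣxΣy = 166756.8 − 166306.12 = 450.68
nΣx² − (Σx)² = 19373.58 − 18741.61 = 631.97; nΣy² − (Σy)² = 1487204.52 − 1475739.04 = 11465.48
r = 450.68 / √(631.97 × 11465.48) = 450.68 / 2691.8097 ≈ 0.167

0.167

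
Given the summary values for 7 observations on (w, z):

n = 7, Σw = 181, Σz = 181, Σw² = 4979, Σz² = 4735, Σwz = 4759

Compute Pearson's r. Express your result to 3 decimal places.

r = (nΣwz − ΣwΣz) / √[(nΣw² − (Σw)²)(nΣz² − (Σz)²)]
Numerator: 7×4759 − 181×181 = 552
Denominator: √[(34853 − 32761)(33145 − 32761)] = √[2092 × 384] = 896.2857
r = 552 / 896.2857 ≈ 0.616

0.616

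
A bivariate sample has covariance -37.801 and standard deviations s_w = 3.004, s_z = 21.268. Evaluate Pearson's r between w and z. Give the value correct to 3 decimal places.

r = Cov(w,z) / (s_w · s_z) = -37.801 / (3.004 × 21.268)
  = -37.801 / 63.8891 ≈ -0.592

-0.592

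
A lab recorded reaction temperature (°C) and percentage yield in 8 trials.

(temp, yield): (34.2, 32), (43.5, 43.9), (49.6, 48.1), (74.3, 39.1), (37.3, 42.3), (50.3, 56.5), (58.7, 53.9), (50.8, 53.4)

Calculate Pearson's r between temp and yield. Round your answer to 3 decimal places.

0.257

n = 8, Σx = 398.7, Σy = 369.2, Σx² = 20990.25, Σy² = 17531.94, Σxy = 18591.33
nΣxy − ΣxΣy = 148730.64 − 147200.04 = 1530.6
nΣx² − (Σx)² = 167922 − 158961.69 = 8960.31; nΣy² − (Σy)² = 140255.52 − 136308.64 = 3946.88
r = 1530.6 / √(8960.31 × 3946.88) = 1530.6 / 5946.8705 ≈ 0.257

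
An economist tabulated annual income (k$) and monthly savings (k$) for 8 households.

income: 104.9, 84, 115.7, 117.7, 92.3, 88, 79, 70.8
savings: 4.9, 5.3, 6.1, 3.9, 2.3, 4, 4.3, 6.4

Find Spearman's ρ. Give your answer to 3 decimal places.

-0.381

Rank income: 6, 3, 7, 8, 5, 4, 2, 1
Rank savings: 5, 6, 7, 2, 1, 3, 4, 8
d = rank(income) − rank(savings): 1, -3, 0, 6, 4, 1, -2, -7; Σd² = 116
ρ = 1 − 6Σd² / [n(n²−1)] = 1 − 6×116 / (8×63) = 1 − 696/504 ≈ -0.381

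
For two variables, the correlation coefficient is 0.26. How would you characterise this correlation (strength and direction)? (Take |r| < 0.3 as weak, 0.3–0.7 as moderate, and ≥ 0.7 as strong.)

r = 0.26 > 0 so the relationship is positive.
|r| = 0.26, which falls in the weak range.

weak positive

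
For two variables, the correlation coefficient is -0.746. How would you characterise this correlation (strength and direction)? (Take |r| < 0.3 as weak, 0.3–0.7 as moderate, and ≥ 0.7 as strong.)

r = -0.746 < 0 so the relationship is negative.
|r| = 0.746, which falls in the strong range.

strong negative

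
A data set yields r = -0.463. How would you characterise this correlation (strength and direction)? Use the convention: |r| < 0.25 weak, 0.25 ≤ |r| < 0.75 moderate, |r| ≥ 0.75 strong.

moderate negative

r = -0.463 < 0 so the relationship is negative.
|r| = 0.463, which falls in the moderate range.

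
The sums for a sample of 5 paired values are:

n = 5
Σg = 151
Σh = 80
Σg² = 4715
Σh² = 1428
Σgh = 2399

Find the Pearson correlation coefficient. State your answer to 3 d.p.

r = (nΣgh − ΣgΣh) / √[(nΣg² − (Σg)²)(nΣh² − (Σh)²)]
Numerator: 5×2399 − 151×80 = -85
Denominator: √[(23575 − 22801)(7140 − 6400)] = √[774 × 740] = 756.8091
r = -85 / 756.8091 ≈ -0.112

-0.112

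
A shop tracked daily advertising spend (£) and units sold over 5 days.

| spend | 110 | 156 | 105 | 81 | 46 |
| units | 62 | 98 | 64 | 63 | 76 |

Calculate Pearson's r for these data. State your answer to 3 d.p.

n = 5, Σx = 498, Σy = 363, Σx² = 56138, Σy² = 27289, Σxy = 37427
nΣxy − ΣxΣy = 187135 − 180774 = 6361
nΣx² − (Σx)² = 280690 − 248004 = 32686; nΣy² − (Σy)² = 136445 − 131769 = 4676
r = 6361 / √(32686 × 4676) = 6361 / 12362.8369 ≈ 0.515

0.515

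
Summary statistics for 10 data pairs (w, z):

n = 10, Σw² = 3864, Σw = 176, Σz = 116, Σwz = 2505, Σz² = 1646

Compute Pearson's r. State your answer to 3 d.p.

0.966

r = (nΣwz − ΣwΣz) / √[(nΣw² − (Σw)²)(nΣz² − (Σz)²)]
Numerator: 10×2505 − 176×116 = 4634
Denominator: √[(38640 − 30976)(16460 − 13456)] = √[7664 × 3004] = 4798.1930
r = 4634 / 4798.1930 ≈ 0.966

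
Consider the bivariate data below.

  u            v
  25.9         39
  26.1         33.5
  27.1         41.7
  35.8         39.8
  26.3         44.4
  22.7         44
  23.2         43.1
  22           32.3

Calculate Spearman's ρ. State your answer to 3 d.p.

Rank u: 4, 5, 7, 8, 6, 2, 3, 1
Rank v: 3, 2, 5, 4, 8, 7, 6, 1
d = rank(u) − rank(v): 1, 3, 2, 4, -2, -5, -3, 0; Σd² = 68
ρ = 1 − 6Σd² / [n(n²−1)] = 1 − 6×68 / (8×63) = 1 − 408/504 ≈ 0.190

0.190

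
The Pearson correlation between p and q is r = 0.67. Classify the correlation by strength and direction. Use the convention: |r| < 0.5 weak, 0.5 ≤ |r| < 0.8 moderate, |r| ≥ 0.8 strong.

r = 0.67 > 0 so the relationship is positive.
|r| = 0.67, which falls in the moderate range.

moderate positive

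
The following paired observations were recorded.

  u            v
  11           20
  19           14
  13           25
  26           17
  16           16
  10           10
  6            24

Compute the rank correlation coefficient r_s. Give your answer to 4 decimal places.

-0.2143

Rank u: 3, 6, 4, 7, 5, 2, 1
Rank v: 5, 2, 7, 4, 3, 1, 6
d = rank(u) − rank(v): -2, 4, -3, 3, 2, 1, -5; Σd² = 68
ρ = 1 − 6Σd² / [n(n²−1)] = 1 − 6×68 / (7×48) = 1 − 408/336 ≈ -0.2143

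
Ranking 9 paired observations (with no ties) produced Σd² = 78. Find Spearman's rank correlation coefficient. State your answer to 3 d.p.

ρ = 1 − 6Σd² / [n(n²−1)] = 1 − 6×78 / (9×80)
  = 1 − 468/720 = 1 − 0.6500 ≈ 0.350

0.350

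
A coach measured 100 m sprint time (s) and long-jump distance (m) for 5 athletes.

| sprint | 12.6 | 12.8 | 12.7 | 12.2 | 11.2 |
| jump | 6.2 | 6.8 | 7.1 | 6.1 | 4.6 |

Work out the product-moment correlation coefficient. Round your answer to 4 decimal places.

n = 5, Σx = 61.5, Σy = 30.8, Σx² = 758.17, Σy² = 193.46, Σxy = 381.27
nΣxy − ΣxΣy = 1906.35 − 1894.2 = 12.15
nΣx² − (Σx)² = 3790.85 − 3782.25 = 8.6; nΣy² − (Σy)² = 967.3 − 948.64 = 18.66
r = 12.15 / √(8.6 × 18.66) = 12.15 / 12.6679 ≈ 0.9591

0.9591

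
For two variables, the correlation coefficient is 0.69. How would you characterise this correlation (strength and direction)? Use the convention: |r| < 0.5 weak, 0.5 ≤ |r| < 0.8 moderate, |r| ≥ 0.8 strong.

moderate positive

r = 0.69 > 0 so the relationship is positive.
|r| = 0.69, which falls in the moderate range.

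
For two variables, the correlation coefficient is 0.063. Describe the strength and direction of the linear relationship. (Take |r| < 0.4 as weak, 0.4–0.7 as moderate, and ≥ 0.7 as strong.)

weak positive

r = 0.063 > 0 so the relationship is positive.
|r| = 0.063, which falls in the weak range.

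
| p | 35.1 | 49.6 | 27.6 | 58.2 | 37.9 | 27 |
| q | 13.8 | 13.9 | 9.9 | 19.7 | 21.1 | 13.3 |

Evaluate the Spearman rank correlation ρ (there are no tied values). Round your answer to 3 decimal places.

0.771

Rank p: 3, 5, 2, 6, 4, 1
Rank q: 3, 4, 1, 5, 6, 2
d = rank(p) − rank(q): 0, 1, 1, 1, -2, -1; Σd² = 8
ρ = 1 − 6Σd² / [n(n²−1)] = 1 − 6×8 / (6×35) = 1 − 48/210 ≈ 0.771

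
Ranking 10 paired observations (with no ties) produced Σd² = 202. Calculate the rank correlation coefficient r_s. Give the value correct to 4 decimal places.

ρ = 1 − 6Σd² / [n(n²−1)] = 1 − 6×202 / (10×99)
  = 1 − 1212/990 = 1 − 1.22424 ≈ -0.2242

-0.2242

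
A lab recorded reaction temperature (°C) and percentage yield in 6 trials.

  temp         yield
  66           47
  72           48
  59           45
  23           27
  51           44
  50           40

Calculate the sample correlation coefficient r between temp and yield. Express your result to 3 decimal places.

n = 6, Σx = 321, Σy = 251, Σx² = 18651, Σy² = 10803, Σxy = 14078
nΣxy − ΣxΣy = 84468 − 80571 = 3897
nΣx² − (Σx)² = 111906 − 103041 = 8865; nΣy² − (Σy)² = 64818 − 63001 = 1817
r = 3897 / √(8865 × 1817) = 3897 / 4013.4405 ≈ 0.971

0.971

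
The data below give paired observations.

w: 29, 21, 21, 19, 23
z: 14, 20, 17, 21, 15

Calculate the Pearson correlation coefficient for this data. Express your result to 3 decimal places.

n = 5, Σw = 113, Σz = 87, Σw² = 2613, Σz² = 1551, Σwz = 1927
nΣwz − ΣwΣz = 9635 − 9831 = -196
nΣw² − (Σw)² = 13065 − 12769 = 296; nΣz² − (Σz)² = 7755 − 7569 = 186
r = -196 / √(296 × 186) = -196 / 234.6402 ≈ -0.835

-0.835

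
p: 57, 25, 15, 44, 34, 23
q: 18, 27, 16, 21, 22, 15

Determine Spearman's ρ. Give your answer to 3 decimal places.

Rank p: 6, 3, 1, 5, 4, 2
Rank q: 3, 6, 2, 4, 5, 1
d = rank(p) − rank(q): 3, -3, -1, 1, -1, 1; Σd² = 22
ρ = 1 − 6Σd² / [n(n²−1)] = 1 − 6×22 / (6×35) = 1 − 132/210 ≈ 0.371

0.371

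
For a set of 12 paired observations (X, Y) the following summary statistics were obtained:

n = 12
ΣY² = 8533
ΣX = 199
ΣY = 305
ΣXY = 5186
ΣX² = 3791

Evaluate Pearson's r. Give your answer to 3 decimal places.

0.207

r = (nΣXY − ΣXΣY) / √[(nΣX² − (ΣX)²)(nΣY² − (ΣY)²)]
Numerator: 12×5186 − 199×305 = 1537
Denominator: √[(45492 − 39601)(102396 − 93025)] = √[5891 × 9371] = 7429.9772
r = 1537 / 7429.9772 ≈ 0.207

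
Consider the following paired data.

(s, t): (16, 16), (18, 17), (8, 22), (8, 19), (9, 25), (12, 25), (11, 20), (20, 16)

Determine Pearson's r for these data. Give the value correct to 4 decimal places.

-0.7002

n = 8, Σs = 102, Σt = 160, Σs² = 1454, Σt² = 3296, Σst = 1955
nΣst − ΣsΣt = 15640 − 16320 = -680
nΣs² − (Σs)² = 11632 − 10404 = 1228; nΣt² − (Σt)² = 26368 − 25600 = 768
r = -680 / √(1228 × 768) = -680 / 971.1354 ≈ -0.7002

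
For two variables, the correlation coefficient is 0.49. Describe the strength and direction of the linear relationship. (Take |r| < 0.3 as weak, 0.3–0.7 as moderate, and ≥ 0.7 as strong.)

r = 0.49 > 0 so the relationship is positive.
|r| = 0.49, which falls in the moderate range.

moderate positive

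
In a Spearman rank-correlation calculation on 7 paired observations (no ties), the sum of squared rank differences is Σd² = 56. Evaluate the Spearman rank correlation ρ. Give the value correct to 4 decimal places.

ρ = 1 − 6Σd² / [n(n²−1)] = 1 − 6×56 / (7×48)
  = 1 − 336/336 = 1 − 1.00000 ≈ 0.0000

0.0000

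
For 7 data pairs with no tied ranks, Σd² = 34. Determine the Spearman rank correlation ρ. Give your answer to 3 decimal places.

0.393

ρ = 1 − 6Σd² / [n(n²−1)] = 1 − 6×34 / (7×48)
  = 1 − 204/336 = 1 − 0.6071 ≈ 0.393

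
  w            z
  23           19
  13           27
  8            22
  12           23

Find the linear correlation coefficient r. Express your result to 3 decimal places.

n = 4, Σw = 56, Σz = 91, Σw² = 906, Σz² = 2103, Σwz = 1240
nΣwz − ΣwΣz = 4960 − 5096 = -136
nΣw² − (Σw)² = 3624 − 3136 = 488; nΣz² − (Σz)² = 8412 − 8281 = 131
r = -136 / √(488 × 131) = -136 / 252.8399 ≈ -0.538

-0.538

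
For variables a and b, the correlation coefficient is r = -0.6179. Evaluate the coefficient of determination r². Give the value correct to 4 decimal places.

0.3818

r² = (-0.6179)² = 0.3818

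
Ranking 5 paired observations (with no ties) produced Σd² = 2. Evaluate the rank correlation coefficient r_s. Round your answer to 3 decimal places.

0.900

ρ = 1 − 6Σd² / [n(n²−1)] = 1 − 6×2 / (5×24)
  = 1 − 12/120 = 1 − 0.1000 ≈ 0.900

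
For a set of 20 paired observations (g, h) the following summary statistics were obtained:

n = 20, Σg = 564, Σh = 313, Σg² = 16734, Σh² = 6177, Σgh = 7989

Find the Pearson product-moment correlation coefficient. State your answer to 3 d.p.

-0.813

r = (nΣgh − ΣgΣh) / √[(nΣg² − (Σg)²)(nΣh² − (Σh)²)]
Numerator: 20×7989 − 564×313 = -16752
Denominator: √[(334680 − 318096)(123540 − 97969)] = √[16584 × 25571] = 20592.9469
r = -16752 / 20592.9469 ≈ -0.813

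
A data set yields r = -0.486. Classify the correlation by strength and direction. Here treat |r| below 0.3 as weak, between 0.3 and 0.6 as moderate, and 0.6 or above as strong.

moderate negative

r = -0.486 < 0 so the relationship is negative.
|r| = 0.486, which falls in the moderate range.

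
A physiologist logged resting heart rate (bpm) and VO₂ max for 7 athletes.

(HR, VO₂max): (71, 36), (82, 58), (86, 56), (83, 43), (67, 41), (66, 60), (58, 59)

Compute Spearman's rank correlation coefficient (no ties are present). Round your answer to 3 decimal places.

-0.393

Rank HR: 4, 5, 7, 6, 3, 2, 1
Rank VO₂max: 1, 5, 4, 3, 2, 7, 6
d = rank(HR) − rank(VO₂max): 3, 0, 3, 3, 1, -5, -5; Σd² = 78
ρ = 1 − 6Σd² / [n(n²−1)] = 1 − 6×78 / (7×48) = 1 − 468/336 ≈ -0.393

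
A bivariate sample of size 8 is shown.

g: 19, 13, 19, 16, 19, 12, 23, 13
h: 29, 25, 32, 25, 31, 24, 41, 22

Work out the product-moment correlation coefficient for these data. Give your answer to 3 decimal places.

n = 8, Σg = 134, Σh = 229, Σg² = 2350, Σh² = 6817, Σgh = 3990
nΣgh − ΣgΣh = 31920 − 30686 = 1234
nΣg² − (Σg)² = 18800 − 17956 = 844; nΣh² − (Σh)² = 54536 − 52441 = 2095
r = 1234 / √(844 × 2095) = 1234 / 1329.7293 ≈ 0.928

0.928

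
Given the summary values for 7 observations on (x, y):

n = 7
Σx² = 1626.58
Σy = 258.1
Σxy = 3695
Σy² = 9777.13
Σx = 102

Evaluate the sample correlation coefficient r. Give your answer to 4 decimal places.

r = (nΣxy − ΣxΣy) / √[(nΣx² − (Σx)²)(nΣy² − (Σy)²)]
Numerator: 7×3695 − 102×258.1 = -461.2
Denominator: √[(11386.06 − 10404)(68439.91 − 66615.61)] = √[982.06 × 1824.3] = 1338.4962
r = -461.2 / 1338.4962 ≈ -0.3446

-0.3446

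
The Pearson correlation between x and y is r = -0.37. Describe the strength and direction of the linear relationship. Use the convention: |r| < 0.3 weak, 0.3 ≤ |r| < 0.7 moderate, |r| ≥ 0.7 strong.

moderate negative

r = -0.37 < 0 so the relationship is negative.
|r| = 0.37, which falls in the moderate range.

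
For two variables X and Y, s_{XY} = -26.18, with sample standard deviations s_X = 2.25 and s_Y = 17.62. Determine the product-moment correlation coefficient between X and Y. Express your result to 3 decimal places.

-0.660

r = Cov(X,Y) / (s_X · s_Y) = -26.18 / (2.25 × 17.62)
  = -26.18 / 39.6450 ≈ -0.660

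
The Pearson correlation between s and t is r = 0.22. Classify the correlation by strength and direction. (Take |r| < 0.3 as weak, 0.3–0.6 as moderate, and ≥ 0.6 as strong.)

r = 0.22 > 0 so the relationship is positive.
|r| = 0.22, which falls in the weak range.

weak positive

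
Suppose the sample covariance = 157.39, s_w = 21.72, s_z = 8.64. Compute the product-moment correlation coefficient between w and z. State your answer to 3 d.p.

0.839

r = Cov(w,z) / (s_w · s_z) = 157.39 / (21.72 × 8.64)
  = 157.39 / 187.6608 ≈ 0.839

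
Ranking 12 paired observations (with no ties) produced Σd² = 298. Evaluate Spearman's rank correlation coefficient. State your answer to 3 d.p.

-0.042

ρ = 1 − 6Σd² / [n(n²−1)] = 1 − 6×298 / (12×143)
  = 1 − 1788/1716 = 1 − 1.0420 ≈ -0.042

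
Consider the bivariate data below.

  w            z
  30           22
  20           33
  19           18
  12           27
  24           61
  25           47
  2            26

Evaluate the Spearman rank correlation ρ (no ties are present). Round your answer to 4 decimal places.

0.2500

Rank w: 7, 4, 3, 2, 5, 6, 1
Rank z: 2, 5, 1, 4, 7, 6, 3
d = rank(w) − rank(z): 5, -1, 2, -2, -2, 0, -2; Σd² = 42
ρ = 1 − 6Σd² / [n(n²−1)] = 1 − 6×42 / (7×48) = 1 − 252/336 ≈ 0.2500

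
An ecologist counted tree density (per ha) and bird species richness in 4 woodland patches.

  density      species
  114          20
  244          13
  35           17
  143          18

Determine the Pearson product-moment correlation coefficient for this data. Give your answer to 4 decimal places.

-0.6436

n = 4, Σx = 536, Σy = 68, Σx² = 94206, Σy² = 1182, Σxy = 8621
nΣxy − ΣxΣy = 34484 − 36448 = -1964
nΣx² − (Σx)² = 376824 − 287296 = 89528; nΣy² − (Σy)² = 4728 − 4624 = 104
r = -1964 / √(89528 × 104) = -1964 / 3051.3787 ≈ -0.6436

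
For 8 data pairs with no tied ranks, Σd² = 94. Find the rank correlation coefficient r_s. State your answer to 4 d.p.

-0.1190

ρ = 1 − 6Σd² / [n(n²−1)] = 1 − 6×94 / (8×63)
  = 1 − 564/504 = 1 − 1.11905 ≈ -0.1190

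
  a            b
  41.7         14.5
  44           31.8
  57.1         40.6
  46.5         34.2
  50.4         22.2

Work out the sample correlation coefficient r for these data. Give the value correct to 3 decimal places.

0.647

n = 5, Σa = 239.7, Σb = 143.3, Σa² = 11637.71, Σb² = 4532.33, Σab = 7031.29
nΣab − ΣaΣb = 35156.45 − 34349.01 = 807.44
nΣa² − (Σa)² = 58188.55 − 57456.09 = 732.46; nΣb² − (Σb)² = 22661.65 − 20534.89 = 2126.76
r = 807.44 / √(732.46 × 2126.76) = 807.44 / 1248.1052 ≈ 0.647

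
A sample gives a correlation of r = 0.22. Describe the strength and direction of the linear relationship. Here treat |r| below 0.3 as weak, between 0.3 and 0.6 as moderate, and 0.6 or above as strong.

weak positive

r = 0.22 > 0 so the relationship is positive.
|r| = 0.22, which falls in the weak range.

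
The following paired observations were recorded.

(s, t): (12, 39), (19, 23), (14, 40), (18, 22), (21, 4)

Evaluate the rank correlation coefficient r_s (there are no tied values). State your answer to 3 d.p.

Rank s: 1, 4, 2, 3, 5
Rank t: 4, 3, 5, 2, 1
d = rank(s) − rank(t): -3, 1, -3, 1, 4; Σd² = 36
ρ = 1 − 6Σd² / [n(n²−1)] = 1 − 6×36 / (5×24) = 1 − 216/120 ≈ -0.800

-0.800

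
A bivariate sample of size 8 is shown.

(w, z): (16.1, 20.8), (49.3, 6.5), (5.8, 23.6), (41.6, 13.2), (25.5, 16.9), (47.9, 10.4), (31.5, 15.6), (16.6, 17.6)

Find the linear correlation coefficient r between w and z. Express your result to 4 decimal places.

n = 8, Σw = 234.3, Σz = 124.6, Σw² = 8666.37, Σz² = 2152.98, Σwz = 3054
nΣwz − ΣwΣz = 24432 − 29193.78 = -4761.78
nΣw² − (Σw)² = 69330.96 − 54896.49 = 14434.47; nΣz² − (Σz)² = 17223.84 − 15525.16 = 1698.68
r = -4761.78 / √(14434.47 × 1698.68) = -4761.78 / 4951.7215 ≈ -0.9616

-0.9616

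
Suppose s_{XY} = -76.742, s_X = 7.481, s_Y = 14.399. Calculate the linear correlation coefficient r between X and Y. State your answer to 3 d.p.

-0.712

r = Cov(X,Y) / (s_X · s_Y) = -76.742 / (7.481 × 14.399)
  = -76.742 / 107.7189 ≈ -0.712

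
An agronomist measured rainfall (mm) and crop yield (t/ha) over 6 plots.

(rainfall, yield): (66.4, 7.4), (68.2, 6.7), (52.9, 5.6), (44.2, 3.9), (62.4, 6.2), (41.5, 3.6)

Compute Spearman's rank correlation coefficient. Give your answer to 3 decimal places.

0.943

Rank rainfall: 5, 6, 3, 2, 4, 1
Rank yield: 6, 5, 3, 2, 4, 1
d = rank(rainfall) − rank(yield): -1, 1, 0, 0, 0, 0; Σd² = 2
ρ = 1 − 6Σd² / [n(n²−1)] = 1 − 6×2 / (6×35) = 1 − 12/210 ≈ 0.943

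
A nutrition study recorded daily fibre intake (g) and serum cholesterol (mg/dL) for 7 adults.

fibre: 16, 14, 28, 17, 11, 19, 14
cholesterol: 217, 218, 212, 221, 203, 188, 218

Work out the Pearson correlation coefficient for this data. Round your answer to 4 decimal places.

-0.0907

n = 7, Σx = 119, Σy = 1477, Σx² = 2203, Σy² = 312475, Σxy = 25074
nΣxy − ΣxΣy = 175518 − 175763 = -245
nΣx² − (Σx)² = 15421 − 14161 = 1260; nΣy² − (Σy)² = 2187325 − 2181529 = 5796
r = -245 / √(1260 × 5796) = -245 / 2702.3989 ≈ -0.0907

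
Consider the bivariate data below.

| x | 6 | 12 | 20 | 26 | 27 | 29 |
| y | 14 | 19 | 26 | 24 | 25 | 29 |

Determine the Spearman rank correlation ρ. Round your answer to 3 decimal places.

Rank x: 1, 2, 3, 4, 5, 6
Rank y: 1, 2, 5, 3, 4, 6
d = rank(x) − rank(y): 0, 0, -2, 1, 1, 0; Σd² = 6
ρ = 1 − 6Σd² / [n(n²−1)] = 1 − 6×6 / (6×35) = 1 − 36/210 ≈ 0.829

0.829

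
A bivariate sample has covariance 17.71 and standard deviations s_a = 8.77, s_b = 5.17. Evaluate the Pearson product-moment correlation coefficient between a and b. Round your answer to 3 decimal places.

0.391

r = Cov(a,b) / (s_a · s_b) = 17.71 / (8.77 × 5.17)
  = 17.71 / 45.3409 ≈ 0.391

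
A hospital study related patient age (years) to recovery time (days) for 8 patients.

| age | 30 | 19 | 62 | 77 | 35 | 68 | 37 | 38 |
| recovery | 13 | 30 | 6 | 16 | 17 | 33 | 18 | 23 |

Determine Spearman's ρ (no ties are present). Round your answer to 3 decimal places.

Rank age: 2, 1, 6, 8, 3, 7, 4, 5
Rank recovery: 2, 7, 1, 3, 4, 8, 5, 6
d = rank(age) − rank(recovery): 0, -6, 5, 5, -1, -1, -1, -1; Σd² = 90
ρ = 1 − 6Σd² / [n(n²−1)] = 1 − 6×90 / (8×63) = 1 − 540/504 ≈ -0.071

-0.071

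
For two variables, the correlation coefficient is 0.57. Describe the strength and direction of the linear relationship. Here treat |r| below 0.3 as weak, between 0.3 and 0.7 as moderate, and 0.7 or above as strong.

r = 0.57 > 0 so the relationship is positive.
|r| = 0.57, which falls in the moderate range.

moderate positive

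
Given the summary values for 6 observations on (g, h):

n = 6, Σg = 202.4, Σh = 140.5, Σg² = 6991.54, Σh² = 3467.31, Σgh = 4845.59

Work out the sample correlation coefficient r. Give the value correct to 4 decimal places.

0.6222

r = (nΣgh − ΣgΣh) / √[(nΣg² − (Σg)²)(nΣh² − (Σh)²)]
Numerator: 6×4845.59 − 202.4×140.5 = 636.34
Denominator: √[(41949.24 − 40965.76)(20803.86 − 19740.25)] = √[983.48 × 1063.61] = 1022.7606
r = 636.34 / 1022.7606 ≈ 0.6222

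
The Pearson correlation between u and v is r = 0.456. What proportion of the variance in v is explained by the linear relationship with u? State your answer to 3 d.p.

r² = (0.456)² = 0.208

0.208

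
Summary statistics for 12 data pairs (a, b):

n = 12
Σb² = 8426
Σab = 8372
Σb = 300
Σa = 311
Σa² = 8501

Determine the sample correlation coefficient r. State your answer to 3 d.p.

0.934

r = (nΣab − ΣaΣb) / √[(nΣa² − (Σa)²)(nΣb² − (Σb)²)]
Numerator: 12×8372 − 311×300 = 7164
Denominator: √[(102012 − 96721)(101112 − 90000)] = √[5291 × 11112] = 7667.6980
r = 7164 / 7667.6980 ≈ 0.934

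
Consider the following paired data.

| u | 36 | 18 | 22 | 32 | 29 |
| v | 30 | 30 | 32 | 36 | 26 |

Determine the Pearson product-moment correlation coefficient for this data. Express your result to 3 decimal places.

0.098

n = 5, Σu = 137, Σv = 154, Σu² = 3969, Σv² = 4796, Σuv = 4230
nΣuv − ΣuΣv = 21150 − 21098 = 52
nΣu² − (Σu)² = 19845 − 18769 = 1076; nΣv² − (Σv)² = 23980 − 23716 = 264
r = 52 / √(1076 × 264) = 52 / 532.9765 ≈ 0.098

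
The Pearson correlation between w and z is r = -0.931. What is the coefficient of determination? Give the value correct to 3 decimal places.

0.867

r² = (-0.931)² = 0.867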